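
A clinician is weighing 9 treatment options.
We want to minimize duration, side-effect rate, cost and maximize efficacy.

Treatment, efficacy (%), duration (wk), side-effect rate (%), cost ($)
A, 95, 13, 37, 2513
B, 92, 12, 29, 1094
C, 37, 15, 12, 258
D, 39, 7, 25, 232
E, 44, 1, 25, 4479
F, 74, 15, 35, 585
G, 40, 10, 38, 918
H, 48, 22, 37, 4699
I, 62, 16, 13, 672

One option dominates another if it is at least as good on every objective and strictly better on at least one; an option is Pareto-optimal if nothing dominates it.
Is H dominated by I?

Yes

I vs H: efficacy 62≥48, duration 16≤22, side-effect rate 13≤37, cost 672≤4699 — I is at least as good on every objective with at least one strict improvement.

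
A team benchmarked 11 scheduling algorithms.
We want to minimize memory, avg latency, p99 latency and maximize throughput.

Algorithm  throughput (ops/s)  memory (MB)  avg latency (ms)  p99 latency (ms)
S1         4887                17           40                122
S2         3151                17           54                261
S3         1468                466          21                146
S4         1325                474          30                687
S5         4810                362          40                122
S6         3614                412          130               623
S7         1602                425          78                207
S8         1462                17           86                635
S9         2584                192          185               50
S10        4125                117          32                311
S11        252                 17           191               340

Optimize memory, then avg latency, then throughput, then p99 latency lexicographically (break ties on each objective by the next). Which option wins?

First minimize memory: best is 17, kept {S1, S2, S8, S11}.
Then minimize avg latency: best is 40, kept {S1}.

S1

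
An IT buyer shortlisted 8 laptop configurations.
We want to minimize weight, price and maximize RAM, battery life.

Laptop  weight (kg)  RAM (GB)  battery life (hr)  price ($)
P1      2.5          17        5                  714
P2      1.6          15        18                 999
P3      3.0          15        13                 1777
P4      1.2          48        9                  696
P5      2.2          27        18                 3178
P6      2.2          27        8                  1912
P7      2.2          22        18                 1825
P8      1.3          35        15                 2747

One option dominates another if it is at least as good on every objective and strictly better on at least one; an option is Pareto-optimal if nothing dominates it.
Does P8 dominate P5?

No

P8 vs P5: P8 is worse on battery life (15 vs 18), so it does not dominate P5.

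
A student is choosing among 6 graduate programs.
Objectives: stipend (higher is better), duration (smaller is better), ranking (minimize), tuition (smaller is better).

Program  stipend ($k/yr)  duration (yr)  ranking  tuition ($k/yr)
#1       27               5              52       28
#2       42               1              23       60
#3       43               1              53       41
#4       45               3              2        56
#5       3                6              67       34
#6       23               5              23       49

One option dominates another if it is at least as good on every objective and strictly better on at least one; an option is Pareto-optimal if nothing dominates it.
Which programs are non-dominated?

#1: not dominated (best tuition).
#2: not dominated.
#3: not dominated.
#4: not dominated (best stipend).
#5: dominated by #1 (stipend 27≥3, duration 5≤6, ranking 52≤67, tuition 28≤34).
#6: not dominated.

#1, #2, #3, #4, #6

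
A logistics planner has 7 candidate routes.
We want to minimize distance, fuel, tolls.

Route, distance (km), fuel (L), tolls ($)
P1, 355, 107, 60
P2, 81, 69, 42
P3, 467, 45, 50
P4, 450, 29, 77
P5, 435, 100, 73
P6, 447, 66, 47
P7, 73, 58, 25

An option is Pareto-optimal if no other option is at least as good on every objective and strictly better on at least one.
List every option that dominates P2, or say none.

P7: distance 73≤81, fuel 58≤69, tolls 25≤42 — dominates P2.
Others (P1, P3, P4, P5, P6) are each worse than P2 on at least one objective.

P7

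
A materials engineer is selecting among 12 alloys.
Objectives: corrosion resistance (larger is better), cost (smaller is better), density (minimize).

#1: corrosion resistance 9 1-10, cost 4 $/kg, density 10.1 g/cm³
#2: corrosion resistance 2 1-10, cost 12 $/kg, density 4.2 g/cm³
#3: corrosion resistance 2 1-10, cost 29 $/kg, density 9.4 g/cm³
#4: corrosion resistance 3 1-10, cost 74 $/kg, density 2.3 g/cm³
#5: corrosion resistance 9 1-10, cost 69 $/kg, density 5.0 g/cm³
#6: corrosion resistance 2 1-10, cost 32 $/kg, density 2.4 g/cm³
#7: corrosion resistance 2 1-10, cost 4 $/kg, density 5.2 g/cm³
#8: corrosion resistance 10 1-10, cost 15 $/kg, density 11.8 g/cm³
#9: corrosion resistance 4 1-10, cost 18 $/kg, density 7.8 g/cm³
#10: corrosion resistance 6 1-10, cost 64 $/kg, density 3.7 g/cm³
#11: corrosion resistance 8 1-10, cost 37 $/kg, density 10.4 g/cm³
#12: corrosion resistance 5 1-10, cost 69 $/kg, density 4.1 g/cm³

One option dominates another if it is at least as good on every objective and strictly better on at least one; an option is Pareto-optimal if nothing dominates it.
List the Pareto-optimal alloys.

#1, #2, #4, #5, #6, #7, #8, #9, #10

#1: not dominated.
#2: not dominated.
#3: dominated by #2 (corrosion resistance 2≥2, cost 12≤29, density 4.2≤9.4).
#4: not dominated (best density).
#5: not dominated.
#6: not dominated.
#7: not dominated.
#8: not dominated (best corrosion resistance).
#9: not dominated.
#10: not dominated.
#11: dominated by #1 (corrosion resistance 9≥8, cost 4≤37, density 10.1≤10.4).
#12: dominated by #10 (corrosion resistance 6≥5, cost 64≤69, density 3.7≤4.1).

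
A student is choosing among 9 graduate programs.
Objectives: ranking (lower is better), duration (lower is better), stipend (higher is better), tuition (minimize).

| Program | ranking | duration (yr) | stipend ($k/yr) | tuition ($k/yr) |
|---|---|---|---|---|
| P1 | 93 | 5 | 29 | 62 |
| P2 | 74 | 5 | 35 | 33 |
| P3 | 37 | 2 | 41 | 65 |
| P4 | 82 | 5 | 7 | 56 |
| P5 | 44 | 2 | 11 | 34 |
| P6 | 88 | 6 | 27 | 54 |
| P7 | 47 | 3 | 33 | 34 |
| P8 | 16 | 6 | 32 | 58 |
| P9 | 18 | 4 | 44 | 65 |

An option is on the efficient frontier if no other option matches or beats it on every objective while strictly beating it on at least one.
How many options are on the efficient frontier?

P1: dominated by P2 (ranking 74≤93, duration 5≤5, stipend 35≥29, tuition 33≤62).
P2: not dominated (best tuition).
P3: not dominated.
P4: dominated by P2 (ranking 74≤82, duration 5≤5, stipend 35≥7, tuition 33≤56).
P5: not dominated.
P6: dominated by P2 (ranking 74≤88, duration 5≤6, stipend 35≥27, tuition 33≤54).
P7: not dominated.
P8: not dominated (best ranking).
P9: not dominated (best stipend).
Pareto-optimal: P2, P3, P5, P7, P8, P9 → 6.

6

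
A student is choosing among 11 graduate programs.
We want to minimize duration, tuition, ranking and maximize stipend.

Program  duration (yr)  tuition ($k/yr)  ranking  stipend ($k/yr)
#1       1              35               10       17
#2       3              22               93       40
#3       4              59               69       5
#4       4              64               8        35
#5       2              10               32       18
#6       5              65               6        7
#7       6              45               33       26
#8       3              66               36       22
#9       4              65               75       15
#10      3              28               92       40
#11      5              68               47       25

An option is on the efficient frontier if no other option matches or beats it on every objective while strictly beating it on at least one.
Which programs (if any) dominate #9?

#1, #4, #5

#1: duration 1≤4, tuition 35≤65, ranking 10≤75, stipend 17≥15 — dominates #9.
#4: duration 4≤4, tuition 64≤65, ranking 8≤75, stipend 35≥15 — dominates #9.
#5: duration 2≤4, tuition 10≤65, ranking 32≤75, stipend 18≥15 — dominates #9.
Others (#2, #3, #6, #7, #8, #10, #11) are each worse than #9 on at least one objective.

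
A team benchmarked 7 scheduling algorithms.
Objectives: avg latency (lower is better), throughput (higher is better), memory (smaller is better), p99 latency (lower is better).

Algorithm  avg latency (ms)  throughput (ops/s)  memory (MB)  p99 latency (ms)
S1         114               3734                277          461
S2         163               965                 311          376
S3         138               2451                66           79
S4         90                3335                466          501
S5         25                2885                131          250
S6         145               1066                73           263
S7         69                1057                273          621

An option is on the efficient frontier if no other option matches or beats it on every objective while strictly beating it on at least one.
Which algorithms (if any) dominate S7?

S5

S5: avg latency 25≤69, throughput 2885≥1057, memory 131≤273, p99 latency 250≤621 — dominates S7.
Others (S1, S2, S3, S4, S6) are each worse than S7 on at least one objective.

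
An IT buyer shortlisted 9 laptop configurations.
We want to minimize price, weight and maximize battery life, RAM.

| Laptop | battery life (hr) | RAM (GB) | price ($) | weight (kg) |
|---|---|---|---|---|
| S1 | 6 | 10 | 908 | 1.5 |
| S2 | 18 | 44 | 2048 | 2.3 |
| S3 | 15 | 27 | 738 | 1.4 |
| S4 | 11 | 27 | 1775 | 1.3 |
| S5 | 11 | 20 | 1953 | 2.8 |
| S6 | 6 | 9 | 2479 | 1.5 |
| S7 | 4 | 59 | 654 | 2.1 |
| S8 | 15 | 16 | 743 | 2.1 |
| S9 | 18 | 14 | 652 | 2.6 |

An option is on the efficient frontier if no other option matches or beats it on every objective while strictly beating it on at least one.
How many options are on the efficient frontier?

S1: dominated by S3 (battery life 15≥6, RAM 27≥10, price 738≤908, weight 1.4≤1.5).
S2: not dominated.
S3: not dominated.
S4: not dominated (best weight).
S5: dominated by S3 (battery life 15≥11, RAM 27≥20, price 738≤1953, weight 1.4≤2.8).
S6: dominated by S1 (battery life 6≥6, RAM 10≥9, price 908≤2479, weight 1.5≤1.5).
S7: not dominated (best RAM).
S8: dominated by S3 (battery life 15≥15, RAM 27≥16, price 738≤743, weight 1.4≤2.1).
S9: not dominated (best price).
Pareto-optimal: S2, S3, S4, S7, S9 → 5.

5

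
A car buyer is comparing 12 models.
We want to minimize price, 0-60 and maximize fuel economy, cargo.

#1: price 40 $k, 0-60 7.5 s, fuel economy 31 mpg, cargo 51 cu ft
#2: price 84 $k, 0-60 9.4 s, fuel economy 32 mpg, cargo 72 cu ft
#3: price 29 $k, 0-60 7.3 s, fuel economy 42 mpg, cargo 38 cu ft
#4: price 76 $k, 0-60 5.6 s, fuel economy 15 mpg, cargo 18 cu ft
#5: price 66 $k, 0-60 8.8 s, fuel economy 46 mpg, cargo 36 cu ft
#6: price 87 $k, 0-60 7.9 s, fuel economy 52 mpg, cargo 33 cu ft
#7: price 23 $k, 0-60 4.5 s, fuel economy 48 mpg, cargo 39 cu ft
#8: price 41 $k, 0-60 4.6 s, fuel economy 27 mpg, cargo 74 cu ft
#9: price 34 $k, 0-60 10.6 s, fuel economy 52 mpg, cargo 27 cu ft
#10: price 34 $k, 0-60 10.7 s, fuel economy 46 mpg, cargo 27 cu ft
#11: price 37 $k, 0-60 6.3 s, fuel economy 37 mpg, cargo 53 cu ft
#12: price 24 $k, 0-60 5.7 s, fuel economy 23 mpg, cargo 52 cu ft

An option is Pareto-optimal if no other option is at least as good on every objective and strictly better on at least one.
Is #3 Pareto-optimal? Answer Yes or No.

#7 vs #3: price 23≤29, 0-60 4.5≤7.3, fuel economy 48≥42, cargo 39≥38 — #7 is at least as good on every objective and strictly better on at least one, so #7 dominates #3.

No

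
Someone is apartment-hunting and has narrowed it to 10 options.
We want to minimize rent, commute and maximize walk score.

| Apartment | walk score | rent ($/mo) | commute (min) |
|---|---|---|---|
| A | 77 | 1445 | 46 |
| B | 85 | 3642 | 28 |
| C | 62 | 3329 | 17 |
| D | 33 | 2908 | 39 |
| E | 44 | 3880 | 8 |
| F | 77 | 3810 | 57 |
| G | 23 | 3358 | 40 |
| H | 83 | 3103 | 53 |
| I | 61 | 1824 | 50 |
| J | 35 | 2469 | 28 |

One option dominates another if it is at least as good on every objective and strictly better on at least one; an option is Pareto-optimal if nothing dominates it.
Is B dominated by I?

I vs B: I is worse on walk score (61 vs 85), so it does not dominate B.

No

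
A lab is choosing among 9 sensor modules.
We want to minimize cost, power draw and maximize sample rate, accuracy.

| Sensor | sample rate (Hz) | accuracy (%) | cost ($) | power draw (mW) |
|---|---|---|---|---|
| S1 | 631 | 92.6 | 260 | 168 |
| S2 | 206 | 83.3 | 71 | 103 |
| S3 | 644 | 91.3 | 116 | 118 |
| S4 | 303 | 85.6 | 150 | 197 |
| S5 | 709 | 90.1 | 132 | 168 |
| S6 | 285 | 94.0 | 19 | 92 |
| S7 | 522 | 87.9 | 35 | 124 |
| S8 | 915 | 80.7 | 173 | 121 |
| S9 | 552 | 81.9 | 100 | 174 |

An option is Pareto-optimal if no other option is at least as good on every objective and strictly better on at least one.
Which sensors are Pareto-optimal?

S1: not dominated.
S2: dominated by S6 (sample rate 285≥206, accuracy 94.0≥83.3, cost 19≤71, power draw 92≤103).
S3: not dominated.
S4: dominated by S3 (sample rate 644≥303, accuracy 91.3≥85.6, cost 116≤150, power draw 118≤197).
S5: not dominated.
S6: not dominated (best accuracy).
S7: not dominated.
S8: not dominated (best sample rate).
S9: not dominated.

S1, S3, S5, S6, S7, S8, S9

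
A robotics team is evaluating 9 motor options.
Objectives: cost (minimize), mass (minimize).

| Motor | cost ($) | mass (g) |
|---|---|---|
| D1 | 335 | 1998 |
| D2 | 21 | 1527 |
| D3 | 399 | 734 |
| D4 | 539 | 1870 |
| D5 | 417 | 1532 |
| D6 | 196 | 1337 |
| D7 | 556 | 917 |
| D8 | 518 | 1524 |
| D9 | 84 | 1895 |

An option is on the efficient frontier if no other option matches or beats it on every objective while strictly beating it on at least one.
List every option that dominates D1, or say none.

D2: cost 21≤335, mass 1527≤1998 — dominates D1.
D6: cost 196≤335, mass 1337≤1998 — dominates D1.
D9: cost 84≤335, mass 1895≤1998 — dominates D1.
Others (D3, D4, D5, D7, D8) are each worse than D1 on at least one objective.

D2, D6, D9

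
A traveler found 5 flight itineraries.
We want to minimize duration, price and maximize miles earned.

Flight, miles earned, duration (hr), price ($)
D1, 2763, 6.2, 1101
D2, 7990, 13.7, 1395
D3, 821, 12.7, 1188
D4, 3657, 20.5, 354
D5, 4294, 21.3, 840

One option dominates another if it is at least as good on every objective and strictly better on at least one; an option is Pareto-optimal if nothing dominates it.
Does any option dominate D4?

No

D1: worse on miles earned (2763 vs 3657).
D2: worse on price (1395 vs 354).
D3: worse on miles earned (821 vs 3657).
D5: worse on duration (21.3 vs 20.5).
No option is at least as good as D4 on every objective and strictly better on one.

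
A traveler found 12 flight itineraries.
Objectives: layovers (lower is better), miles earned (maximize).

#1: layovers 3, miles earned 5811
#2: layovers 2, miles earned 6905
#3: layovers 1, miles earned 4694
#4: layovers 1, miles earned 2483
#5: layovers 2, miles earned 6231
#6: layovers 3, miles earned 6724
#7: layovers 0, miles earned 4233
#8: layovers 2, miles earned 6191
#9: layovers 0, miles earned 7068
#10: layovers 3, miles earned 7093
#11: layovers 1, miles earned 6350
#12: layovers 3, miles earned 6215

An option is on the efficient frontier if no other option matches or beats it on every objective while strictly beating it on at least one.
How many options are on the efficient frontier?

2

#1: dominated by #2 (layovers 2≤3, miles earned 6905≥5811).
#2: dominated by #9 (layovers 0≤2, miles earned 7068≥6905).
#3: dominated by #9 (layovers 0≤1, miles earned 7068≥4694).
#4: dominated by #3 (layovers 1≤1, miles earned 4694≥2483).
#5: dominated by #2 (layovers 2≤2, miles earned 6905≥6231).
#6: dominated by #2 (layovers 2≤3, miles earned 6905≥6724).
#7: dominated by #9 (layovers 0≤0, miles earned 7068≥4233).
#8: dominated by #2 (layovers 2≤2, miles earned 6905≥6191).
#9: not dominated.
#10: not dominated (best miles earned).
#11: dominated by #9 (layovers 0≤1, miles earned 7068≥6350).
#12: dominated by #2 (layovers 2≤3, miles earned 6905≥6215).
Pareto-optimal: #9, #10 → 2.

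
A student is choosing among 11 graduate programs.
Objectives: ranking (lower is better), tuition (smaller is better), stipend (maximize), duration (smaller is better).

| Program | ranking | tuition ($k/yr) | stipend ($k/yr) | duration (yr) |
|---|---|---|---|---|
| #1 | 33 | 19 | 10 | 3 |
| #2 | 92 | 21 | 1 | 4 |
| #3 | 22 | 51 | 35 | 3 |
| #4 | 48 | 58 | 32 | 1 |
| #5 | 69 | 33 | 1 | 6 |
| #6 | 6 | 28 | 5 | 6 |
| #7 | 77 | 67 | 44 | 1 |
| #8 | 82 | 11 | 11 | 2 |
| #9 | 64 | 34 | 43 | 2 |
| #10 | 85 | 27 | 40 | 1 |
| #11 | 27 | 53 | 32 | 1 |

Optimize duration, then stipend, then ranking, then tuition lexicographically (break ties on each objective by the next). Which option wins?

#7

First minimize duration: best is 1, kept {#4, #7, #10, #11}.
Then maximize stipend: best is 44, kept {#7}.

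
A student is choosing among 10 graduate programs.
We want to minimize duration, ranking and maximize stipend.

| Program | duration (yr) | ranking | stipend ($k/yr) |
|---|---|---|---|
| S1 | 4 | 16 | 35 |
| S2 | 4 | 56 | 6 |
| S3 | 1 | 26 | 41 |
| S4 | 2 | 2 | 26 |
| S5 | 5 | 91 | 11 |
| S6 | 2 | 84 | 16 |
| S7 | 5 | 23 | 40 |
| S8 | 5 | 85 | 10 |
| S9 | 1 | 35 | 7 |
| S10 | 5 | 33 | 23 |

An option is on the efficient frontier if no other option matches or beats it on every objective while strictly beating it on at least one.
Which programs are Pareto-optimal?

S1: not dominated.
S2: dominated by S1 (duration 4≤4, ranking 16≤56, stipend 35≥6).
S3: not dominated (best stipend).
S4: not dominated (best ranking).
S5: dominated by S1 (duration 4≤5, ranking 16≤91, stipend 35≥11).
S6: dominated by S3 (duration 1≤2, ranking 26≤84, stipend 41≥16).
S7: not dominated.
S8: dominated by S1 (duration 4≤5, ranking 16≤85, stipend 35≥10).
S9: dominated by S3 (duration 1≤1, ranking 26≤35, stipend 41≥7).
S10: dominated by S1 (duration 4≤5, ranking 16≤33, stipend 35≥23).

S1, S3, S4, S7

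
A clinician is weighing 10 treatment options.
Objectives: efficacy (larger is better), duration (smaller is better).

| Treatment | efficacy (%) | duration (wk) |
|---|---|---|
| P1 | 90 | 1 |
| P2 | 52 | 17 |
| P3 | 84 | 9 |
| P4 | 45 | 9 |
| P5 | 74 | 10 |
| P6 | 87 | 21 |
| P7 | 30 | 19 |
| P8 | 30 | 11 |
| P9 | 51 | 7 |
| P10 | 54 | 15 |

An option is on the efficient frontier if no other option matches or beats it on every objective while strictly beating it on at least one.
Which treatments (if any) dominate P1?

P2: worse on efficacy (52 vs 90).
P3: worse on efficacy (84 vs 90).
P4: worse on efficacy (45 vs 90).
P5: worse on efficacy (74 vs 90).
P6: worse on efficacy (87 vs 90).
P7: worse on efficacy (30 vs 90).
P8: worse on efficacy (30 vs 90).
P9: worse on efficacy (51 vs 90).
P10: worse on efficacy (54 vs 90).
No option dominates P1.

none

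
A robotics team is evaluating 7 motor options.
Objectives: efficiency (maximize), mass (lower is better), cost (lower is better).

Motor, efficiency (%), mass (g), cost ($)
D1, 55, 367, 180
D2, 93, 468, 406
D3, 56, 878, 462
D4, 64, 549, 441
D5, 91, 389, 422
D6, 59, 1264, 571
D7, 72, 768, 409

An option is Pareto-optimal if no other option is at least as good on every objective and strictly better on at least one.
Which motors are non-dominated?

D1: not dominated (best mass).
D2: not dominated (best efficiency).
D3: dominated by D2 (efficiency 93≥56, mass 468≤878, cost 406≤462).
D4: dominated by D2 (efficiency 93≥64, mass 468≤549, cost 406≤441).
D5: not dominated.
D6: dominated by D2 (efficiency 93≥59, mass 468≤1264, cost 406≤571).
D7: dominated by D2 (efficiency 93≥72, mass 468≤768, cost 406≤409).

D1, D2, D5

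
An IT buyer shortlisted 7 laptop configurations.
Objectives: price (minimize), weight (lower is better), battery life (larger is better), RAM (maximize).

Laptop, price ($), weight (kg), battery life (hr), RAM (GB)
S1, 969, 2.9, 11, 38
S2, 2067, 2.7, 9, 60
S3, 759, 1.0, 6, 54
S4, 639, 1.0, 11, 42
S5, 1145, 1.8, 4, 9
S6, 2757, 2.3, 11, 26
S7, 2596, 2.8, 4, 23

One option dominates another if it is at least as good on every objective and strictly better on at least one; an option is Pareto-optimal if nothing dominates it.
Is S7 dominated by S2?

S2 vs S7: price 2067≤2596, weight 2.7≤2.8, battery life 9≥4, RAM 60≥23 — S2 is at least as good on every objective with at least one strict improvement.

Yes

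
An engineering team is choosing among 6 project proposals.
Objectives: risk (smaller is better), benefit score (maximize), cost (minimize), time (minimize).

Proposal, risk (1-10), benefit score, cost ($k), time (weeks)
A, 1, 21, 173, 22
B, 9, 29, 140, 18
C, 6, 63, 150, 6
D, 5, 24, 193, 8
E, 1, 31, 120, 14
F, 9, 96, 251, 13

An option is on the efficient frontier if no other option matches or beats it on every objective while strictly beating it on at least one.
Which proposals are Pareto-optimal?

A: dominated by E (risk 1≤1, benefit score 31≥21, cost 120≤173, time 14≤22).
B: dominated by E (risk 1≤9, benefit score 31≥29, cost 120≤140, time 14≤18).
C: not dominated (best time).
D: not dominated.
E: not dominated (best cost).
F: not dominated (best benefit score).

C, D, E, F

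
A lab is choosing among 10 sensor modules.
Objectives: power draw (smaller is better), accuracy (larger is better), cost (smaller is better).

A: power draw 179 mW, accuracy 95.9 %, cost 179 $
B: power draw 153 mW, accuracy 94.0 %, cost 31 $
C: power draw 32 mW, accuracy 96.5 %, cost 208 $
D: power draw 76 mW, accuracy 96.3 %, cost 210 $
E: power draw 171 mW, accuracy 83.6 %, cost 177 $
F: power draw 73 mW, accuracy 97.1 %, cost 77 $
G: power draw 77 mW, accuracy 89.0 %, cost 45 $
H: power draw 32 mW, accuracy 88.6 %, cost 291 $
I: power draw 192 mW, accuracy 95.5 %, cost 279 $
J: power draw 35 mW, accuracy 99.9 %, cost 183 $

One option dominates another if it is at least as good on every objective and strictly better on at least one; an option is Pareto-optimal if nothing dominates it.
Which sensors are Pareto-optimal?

B, C, F, G, J

A: dominated by F (power draw 73≤179, accuracy 97.1≥95.9, cost 77≤179).
B: not dominated (best cost).
C: not dominated.
D: dominated by C (power draw 32≤76, accuracy 96.5≥96.3, cost 208≤210).
E: dominated by B (power draw 153≤171, accuracy 94.0≥83.6, cost 31≤177).
F: not dominated.
G: not dominated.
H: dominated by C (power draw 32≤32, accuracy 96.5≥88.6, cost 208≤291).
I: dominated by A (power draw 179≤192, accuracy 95.9≥95.5, cost 179≤279).
J: not dominated (best accuracy).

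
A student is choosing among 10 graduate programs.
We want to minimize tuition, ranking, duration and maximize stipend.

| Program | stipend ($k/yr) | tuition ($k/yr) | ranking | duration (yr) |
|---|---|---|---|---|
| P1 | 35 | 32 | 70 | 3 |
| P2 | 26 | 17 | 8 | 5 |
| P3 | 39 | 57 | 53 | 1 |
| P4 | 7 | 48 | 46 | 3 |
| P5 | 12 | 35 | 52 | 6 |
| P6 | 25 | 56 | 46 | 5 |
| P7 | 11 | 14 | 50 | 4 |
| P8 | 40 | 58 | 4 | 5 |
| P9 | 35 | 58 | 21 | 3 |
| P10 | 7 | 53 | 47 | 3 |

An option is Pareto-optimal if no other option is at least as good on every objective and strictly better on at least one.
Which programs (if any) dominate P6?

P2

P2: stipend 26≥25, tuition 17≤56, ranking 8≤46, duration 5≤5 — dominates P6.
Others (P1, P3, P4, P5, P7, P8, P9, P10) are each worse than P6 on at least one objective.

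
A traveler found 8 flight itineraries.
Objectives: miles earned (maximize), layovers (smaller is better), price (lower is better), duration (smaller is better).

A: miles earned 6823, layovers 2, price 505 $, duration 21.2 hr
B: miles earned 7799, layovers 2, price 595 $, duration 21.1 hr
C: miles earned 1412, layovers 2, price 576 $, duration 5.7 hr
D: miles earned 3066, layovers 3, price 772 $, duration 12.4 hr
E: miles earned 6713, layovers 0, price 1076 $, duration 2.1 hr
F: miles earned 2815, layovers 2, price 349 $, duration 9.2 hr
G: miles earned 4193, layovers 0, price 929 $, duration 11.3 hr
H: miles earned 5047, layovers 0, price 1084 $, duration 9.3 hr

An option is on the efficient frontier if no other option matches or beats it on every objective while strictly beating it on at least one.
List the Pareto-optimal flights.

A: not dominated.
B: not dominated (best miles earned).
C: not dominated.
D: not dominated.
E: not dominated (best duration).
F: not dominated (best price).
G: not dominated.
H: dominated by E (miles earned 6713≥5047, layovers 0≤0, price 1076≤1084, duration 2.1≤9.3).

A, B, C, D, E, F, G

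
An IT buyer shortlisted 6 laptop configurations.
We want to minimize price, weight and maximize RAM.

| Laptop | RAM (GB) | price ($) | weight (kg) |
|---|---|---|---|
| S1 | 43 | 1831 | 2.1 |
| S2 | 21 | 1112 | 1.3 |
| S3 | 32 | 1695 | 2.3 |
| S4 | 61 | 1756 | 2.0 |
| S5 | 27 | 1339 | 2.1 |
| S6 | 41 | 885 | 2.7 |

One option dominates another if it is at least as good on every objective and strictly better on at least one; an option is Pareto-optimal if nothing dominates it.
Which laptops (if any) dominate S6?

S1: worse on price (1831 vs 885).
S2: worse on RAM (21 vs 41).
S3: worse on RAM (32 vs 41).
S4: worse on price (1756 vs 885).
S5: worse on RAM (27 vs 41).
No option dominates S6.

none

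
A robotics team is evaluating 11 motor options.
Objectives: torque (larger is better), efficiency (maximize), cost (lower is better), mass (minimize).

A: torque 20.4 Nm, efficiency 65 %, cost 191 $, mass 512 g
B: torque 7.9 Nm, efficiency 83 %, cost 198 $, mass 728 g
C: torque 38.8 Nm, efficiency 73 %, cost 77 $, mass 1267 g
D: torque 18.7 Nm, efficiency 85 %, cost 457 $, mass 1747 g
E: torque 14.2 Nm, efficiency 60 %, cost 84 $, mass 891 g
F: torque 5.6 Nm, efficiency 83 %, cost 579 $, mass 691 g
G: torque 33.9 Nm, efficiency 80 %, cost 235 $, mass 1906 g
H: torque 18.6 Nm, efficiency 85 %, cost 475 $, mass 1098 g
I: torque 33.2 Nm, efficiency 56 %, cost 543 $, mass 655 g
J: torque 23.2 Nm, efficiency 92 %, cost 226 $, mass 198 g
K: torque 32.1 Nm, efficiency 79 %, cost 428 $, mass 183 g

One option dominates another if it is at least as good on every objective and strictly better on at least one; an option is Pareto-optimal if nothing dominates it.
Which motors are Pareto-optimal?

A: not dominated.
B: not dominated.
C: not dominated (best torque).
D: dominated by J (torque 23.2≥18.7, efficiency 92≥85, cost 226≤457, mass 198≤1747).
E: not dominated.
F: dominated by J (torque 23.2≥5.6, efficiency 92≥83, cost 226≤579, mass 198≤691).
G: not dominated.
H: dominated by J (torque 23.2≥18.6, efficiency 92≥85, cost 226≤475, mass 198≤1098).
I: not dominated.
J: not dominated (best efficiency).
K: not dominated (best mass).

A, B, C, E, G, I, J, K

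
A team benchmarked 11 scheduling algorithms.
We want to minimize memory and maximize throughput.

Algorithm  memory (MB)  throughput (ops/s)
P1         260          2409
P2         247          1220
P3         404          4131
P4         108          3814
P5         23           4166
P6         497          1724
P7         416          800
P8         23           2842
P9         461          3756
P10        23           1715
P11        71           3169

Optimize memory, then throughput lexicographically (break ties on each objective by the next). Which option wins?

First minimize memory: best is 23, kept {P5, P8, P10}.
Then maximize throughput: best is 4166, kept {P5}.

P5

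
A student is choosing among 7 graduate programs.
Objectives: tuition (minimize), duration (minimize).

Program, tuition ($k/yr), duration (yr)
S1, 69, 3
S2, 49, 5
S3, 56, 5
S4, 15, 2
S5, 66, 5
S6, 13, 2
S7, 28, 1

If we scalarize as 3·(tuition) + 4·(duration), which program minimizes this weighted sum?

S1: 3·69 + 4·3 = 219
S2: 3·49 + 4·5 = 167
S3: 3·56 + 4·5 = 188
S4: 3·15 + 4·2 = 53
S5: 3·66 + 4·5 = 218
S6: 3·13 + 4·2 = 47
S7: 3·28 + 4·1 = 88
Lowest: S6 at 47.

S6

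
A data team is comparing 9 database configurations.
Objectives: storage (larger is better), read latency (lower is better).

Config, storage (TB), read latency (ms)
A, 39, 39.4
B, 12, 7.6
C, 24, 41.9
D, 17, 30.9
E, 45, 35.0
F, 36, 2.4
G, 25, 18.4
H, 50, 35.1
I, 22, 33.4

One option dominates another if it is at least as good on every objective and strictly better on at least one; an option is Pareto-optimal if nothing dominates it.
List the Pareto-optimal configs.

A: dominated by E (storage 45≥39, read latency 35.0≤39.4).
B: dominated by F (storage 36≥12, read latency 2.4≤7.6).
C: dominated by A (storage 39≥24, read latency 39.4≤41.9).
D: dominated by F (storage 36≥17, read latency 2.4≤30.9).
E: not dominated.
F: not dominated (best read latency).
G: dominated by F (storage 36≥25, read latency 2.4≤18.4).
H: not dominated (best storage).
I: dominated by F (storage 36≥22, read latency 2.4≤33.4).

E, F, H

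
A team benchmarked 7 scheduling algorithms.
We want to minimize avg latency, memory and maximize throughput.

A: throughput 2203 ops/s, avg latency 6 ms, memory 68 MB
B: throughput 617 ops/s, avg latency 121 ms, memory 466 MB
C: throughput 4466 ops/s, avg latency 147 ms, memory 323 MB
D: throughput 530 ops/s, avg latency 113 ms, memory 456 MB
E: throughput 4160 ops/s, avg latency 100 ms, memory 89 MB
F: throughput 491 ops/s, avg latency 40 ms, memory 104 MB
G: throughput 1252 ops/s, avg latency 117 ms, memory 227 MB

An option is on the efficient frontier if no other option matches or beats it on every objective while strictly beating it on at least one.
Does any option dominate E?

A: worse on throughput (2203 vs 4160).
B: worse on throughput (617 vs 4160).
C: worse on avg latency (147 vs 100).
D: worse on throughput (530 vs 4160).
F: worse on throughput (491 vs 4160).
G: worse on throughput (1252 vs 4160).
No option is at least as good as E on every objective and strictly better on one.

No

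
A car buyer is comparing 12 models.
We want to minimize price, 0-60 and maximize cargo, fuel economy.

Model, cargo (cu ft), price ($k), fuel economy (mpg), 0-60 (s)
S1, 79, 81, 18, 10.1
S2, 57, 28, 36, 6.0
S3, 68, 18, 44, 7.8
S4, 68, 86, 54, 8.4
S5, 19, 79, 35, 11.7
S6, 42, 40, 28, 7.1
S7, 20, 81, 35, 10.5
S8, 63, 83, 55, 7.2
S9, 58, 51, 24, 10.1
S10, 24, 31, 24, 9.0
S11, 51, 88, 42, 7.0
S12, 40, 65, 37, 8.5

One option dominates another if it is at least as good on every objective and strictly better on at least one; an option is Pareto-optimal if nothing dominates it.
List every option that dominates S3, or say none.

S1: worse on price (81 vs 18).
S2: worse on cargo (57 vs 68).
S4: worse on price (86 vs 18).
S5: worse on cargo (19 vs 68).
S6: worse on cargo (42 vs 68).
S7: worse on cargo (20 vs 68).
S8: worse on cargo (63 vs 68).
S9: worse on cargo (58 vs 68).
S10: worse on cargo (24 vs 68).
S11: worse on cargo (51 vs 68).
S12: worse on cargo (40 vs 68).
No option dominates S3.

none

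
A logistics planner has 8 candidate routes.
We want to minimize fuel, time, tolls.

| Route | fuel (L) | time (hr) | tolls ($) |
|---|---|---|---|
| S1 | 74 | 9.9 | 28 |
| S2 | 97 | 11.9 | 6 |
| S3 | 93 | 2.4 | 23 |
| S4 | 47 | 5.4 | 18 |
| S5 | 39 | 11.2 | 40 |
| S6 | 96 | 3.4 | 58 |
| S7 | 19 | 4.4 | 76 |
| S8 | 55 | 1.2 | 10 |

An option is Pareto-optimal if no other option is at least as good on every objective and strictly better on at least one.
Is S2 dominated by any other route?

S1: worse on tolls (28 vs 6).
S3: worse on tolls (23 vs 6).
S4: worse on tolls (18 vs 6).
S5: worse on tolls (40 vs 6).
S6: worse on tolls (58 vs 6).
S7: worse on tolls (76 vs 6).
S8: worse on tolls (10 vs 6).
No option is at least as good as S2 on every objective and strictly better on one.

No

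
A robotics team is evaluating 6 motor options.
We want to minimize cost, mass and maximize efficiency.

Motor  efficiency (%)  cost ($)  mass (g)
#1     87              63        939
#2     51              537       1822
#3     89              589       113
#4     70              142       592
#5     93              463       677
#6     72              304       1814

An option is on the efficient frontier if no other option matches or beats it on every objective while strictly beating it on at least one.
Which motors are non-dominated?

#1: not dominated (best cost).
#2: dominated by #1 (efficiency 87≥51, cost 63≤537, mass 939≤1822).
#3: not dominated (best mass).
#4: not dominated.
#5: not dominated (best efficiency).
#6: dominated by #1 (efficiency 87≥72, cost 63≤304, mass 939≤1814).

#1, #3, #4, #5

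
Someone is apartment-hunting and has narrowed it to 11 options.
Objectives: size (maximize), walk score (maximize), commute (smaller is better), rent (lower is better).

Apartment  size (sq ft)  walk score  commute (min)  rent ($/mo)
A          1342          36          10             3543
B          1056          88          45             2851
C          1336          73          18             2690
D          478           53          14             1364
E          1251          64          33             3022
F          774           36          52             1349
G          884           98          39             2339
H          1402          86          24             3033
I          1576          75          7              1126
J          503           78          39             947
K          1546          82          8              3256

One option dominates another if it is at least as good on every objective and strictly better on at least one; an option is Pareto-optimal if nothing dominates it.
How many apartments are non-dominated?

A: dominated by I (size 1576≥1342, walk score 75≥36, commute 7≤10, rent 1126≤3543).
B: not dominated.
C: dominated by I (size 1576≥1336, walk score 75≥73, commute 7≤18, rent 1126≤2690).
D: dominated by I (size 1576≥478, walk score 75≥53, commute 7≤14, rent 1126≤1364).
E: dominated by C (size 1336≥1251, walk score 73≥64, commute 18≤33, rent 2690≤3022).
F: dominated by I (size 1576≥774, walk score 75≥36, commute 7≤52, rent 1126≤1349).
G: not dominated (best walk score).
H: not dominated.
I: not dominated (best size).
J: not dominated (best rent).
K: not dominated.
Pareto-optimal: B, G, H, I, J, K → 6.

6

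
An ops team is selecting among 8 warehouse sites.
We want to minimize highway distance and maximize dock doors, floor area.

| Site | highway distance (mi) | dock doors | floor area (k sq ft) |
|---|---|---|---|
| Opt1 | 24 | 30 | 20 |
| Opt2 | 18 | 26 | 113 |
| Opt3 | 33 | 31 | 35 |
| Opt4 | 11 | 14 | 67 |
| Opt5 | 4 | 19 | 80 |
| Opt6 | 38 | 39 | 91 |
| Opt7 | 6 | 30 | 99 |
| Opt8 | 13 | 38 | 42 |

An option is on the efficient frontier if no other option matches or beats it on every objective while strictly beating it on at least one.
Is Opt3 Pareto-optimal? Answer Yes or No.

No

Opt8 vs Opt3: highway distance 13≤33, dock doors 38≥31, floor area 42≥35 — Opt8 is at least as good on every objective and strictly better on at least one, so Opt8 dominates Opt3.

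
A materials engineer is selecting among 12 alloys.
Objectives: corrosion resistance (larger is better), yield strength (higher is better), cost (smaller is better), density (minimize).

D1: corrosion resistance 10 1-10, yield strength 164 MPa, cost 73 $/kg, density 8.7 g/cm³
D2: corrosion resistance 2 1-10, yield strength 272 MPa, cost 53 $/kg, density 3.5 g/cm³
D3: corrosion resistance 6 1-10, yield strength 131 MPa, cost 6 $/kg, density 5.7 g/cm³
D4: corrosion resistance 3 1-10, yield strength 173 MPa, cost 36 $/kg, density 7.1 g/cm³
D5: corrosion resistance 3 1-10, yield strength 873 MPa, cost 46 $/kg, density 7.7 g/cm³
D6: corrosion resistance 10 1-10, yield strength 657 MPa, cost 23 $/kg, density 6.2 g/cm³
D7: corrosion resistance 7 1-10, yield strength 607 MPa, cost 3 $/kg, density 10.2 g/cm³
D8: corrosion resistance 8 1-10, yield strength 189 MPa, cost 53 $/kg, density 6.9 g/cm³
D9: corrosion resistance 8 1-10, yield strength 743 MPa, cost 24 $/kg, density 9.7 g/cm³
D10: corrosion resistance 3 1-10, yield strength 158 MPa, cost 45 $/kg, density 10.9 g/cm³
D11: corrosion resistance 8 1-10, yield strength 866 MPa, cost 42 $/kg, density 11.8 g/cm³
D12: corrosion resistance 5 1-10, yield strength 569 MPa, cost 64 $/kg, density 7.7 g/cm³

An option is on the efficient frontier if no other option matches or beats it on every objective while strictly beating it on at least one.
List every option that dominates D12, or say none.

D6

D6: corrosion resistance 10≥5, yield strength 657≥569, cost 23≤64, density 6.2≤7.7 — dominates D12.
Others (D1, D2, D3, D4, D5, D7, D8, D9, D10, D11) are each worse than D12 on at least one objective.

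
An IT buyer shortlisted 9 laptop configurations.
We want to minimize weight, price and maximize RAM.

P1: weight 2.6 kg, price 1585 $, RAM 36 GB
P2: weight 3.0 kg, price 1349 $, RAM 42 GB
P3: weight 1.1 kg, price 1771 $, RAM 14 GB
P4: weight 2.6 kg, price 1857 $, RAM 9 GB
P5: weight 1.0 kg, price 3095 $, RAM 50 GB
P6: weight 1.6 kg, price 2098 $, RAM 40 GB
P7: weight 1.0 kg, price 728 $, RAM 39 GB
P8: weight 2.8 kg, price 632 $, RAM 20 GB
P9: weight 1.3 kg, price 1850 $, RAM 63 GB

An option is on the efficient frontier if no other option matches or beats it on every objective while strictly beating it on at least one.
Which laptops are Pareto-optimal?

P2, P5, P7, P8, P9

P1: dominated by P7 (weight 1.0≤2.6, price 728≤1585, RAM 39≥36).
P2: not dominated.
P3: dominated by P7 (weight 1.0≤1.1, price 728≤1771, RAM 39≥14).
P4: dominated by P1 (weight 2.6≤2.6, price 1585≤1857, RAM 36≥9).
P5: not dominated.
P6: dominated by P9 (weight 1.3≤1.6, price 1850≤2098, RAM 63≥40).
P7: not dominated.
P8: not dominated (best price).
P9: not dominated (best RAM).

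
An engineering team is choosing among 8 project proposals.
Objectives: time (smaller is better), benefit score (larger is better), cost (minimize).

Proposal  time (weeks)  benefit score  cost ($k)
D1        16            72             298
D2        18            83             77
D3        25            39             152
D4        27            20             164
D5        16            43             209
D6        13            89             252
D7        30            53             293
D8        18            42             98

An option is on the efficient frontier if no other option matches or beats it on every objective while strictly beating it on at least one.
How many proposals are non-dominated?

D1: dominated by D6 (time 13≤16, benefit score 89≥72, cost 252≤298).
D2: not dominated (best cost).
D3: dominated by D2 (time 18≤25, benefit score 83≥39, cost 77≤152).
D4: dominated by D2 (time 18≤27, benefit score 83≥20, cost 77≤164).
D5: not dominated.
D6: not dominated (best time).
D7: dominated by D2 (time 18≤30, benefit score 83≥53, cost 77≤293).
D8: dominated by D2 (time 18≤18, benefit score 83≥42, cost 77≤98).
Pareto-optimal: D2, D5, D6 → 3.

3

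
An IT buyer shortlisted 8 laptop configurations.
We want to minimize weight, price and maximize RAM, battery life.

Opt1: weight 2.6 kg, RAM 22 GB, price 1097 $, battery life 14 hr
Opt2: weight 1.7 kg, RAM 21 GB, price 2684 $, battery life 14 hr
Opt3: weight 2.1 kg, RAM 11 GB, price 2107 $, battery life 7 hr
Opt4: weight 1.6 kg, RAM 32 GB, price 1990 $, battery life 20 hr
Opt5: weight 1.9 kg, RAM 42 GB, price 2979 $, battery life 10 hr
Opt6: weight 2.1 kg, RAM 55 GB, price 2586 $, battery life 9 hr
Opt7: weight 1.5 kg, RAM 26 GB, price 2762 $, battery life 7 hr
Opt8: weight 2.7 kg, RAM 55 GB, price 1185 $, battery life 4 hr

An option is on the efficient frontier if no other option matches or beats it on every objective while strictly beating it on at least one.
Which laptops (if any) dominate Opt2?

Opt4: weight 1.6≤1.7, RAM 32≥21, price 1990≤2684, battery life 20≥14 — dominates Opt2.
Others (Opt1, Opt3, Opt5, Opt6, Opt7, Opt8) are each worse than Opt2 on at least one objective.

Opt4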